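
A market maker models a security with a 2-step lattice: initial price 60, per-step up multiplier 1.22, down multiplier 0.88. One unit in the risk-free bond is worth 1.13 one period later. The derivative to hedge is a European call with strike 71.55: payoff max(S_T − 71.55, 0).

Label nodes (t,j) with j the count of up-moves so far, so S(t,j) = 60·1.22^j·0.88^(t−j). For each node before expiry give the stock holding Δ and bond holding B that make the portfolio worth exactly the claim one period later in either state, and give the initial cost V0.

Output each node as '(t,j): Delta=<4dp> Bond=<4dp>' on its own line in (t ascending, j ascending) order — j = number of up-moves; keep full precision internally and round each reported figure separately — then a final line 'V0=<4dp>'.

No-arbitrage ⇒ martingale measure with p* = (R−d)/(u−d) = 0.7353.
At expiry t=2: V(2,0)=0.0000, V(2,1)=0.0000, V(2,2)=17.7540
  t=1,j=0: stock 52.8000 → up 64.4160 (V=0.0000), down 46.4640 (V=0.0000). Price 0.0000; hedge Δ=0.0000, bond B=0.0000.
  t=1,j=1: stock 73.2000 → up 89.3040 (V=17.7540), down 64.4160 (V=0.0000). Price 11.5526; hedge Δ=0.7134, bond B=-40.6651.
  t=0,j=0: stock 60.0000 → up 73.2000 (V=11.5526), down 52.8000 (V=0.0000). Price 7.5173; hedge Δ=0.5663, bond B=-26.4609.
Self-financing check: at every node Δ·S+B equals the discounted successor values.

(0,0): Delta=0.5663 Bond=-26.4609
(1,0): Delta=0.0000 Bond=0.0000
(1,1): Delta=0.7134 Bond=-40.6651
V0=7.5173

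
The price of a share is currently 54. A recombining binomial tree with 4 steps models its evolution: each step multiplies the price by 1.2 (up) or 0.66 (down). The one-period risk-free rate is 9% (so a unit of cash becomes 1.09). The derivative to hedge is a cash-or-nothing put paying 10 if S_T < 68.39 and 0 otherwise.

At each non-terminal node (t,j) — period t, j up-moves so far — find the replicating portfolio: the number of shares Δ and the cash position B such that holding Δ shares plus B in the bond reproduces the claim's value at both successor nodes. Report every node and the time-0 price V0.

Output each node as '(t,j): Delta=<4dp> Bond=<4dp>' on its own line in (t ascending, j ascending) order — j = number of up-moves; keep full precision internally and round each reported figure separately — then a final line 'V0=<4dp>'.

Risk-neutral probability p* = (R−d)/(u−d) = (1.09−0.66)/(1.2−0.66) = 0.7963.
Payoff layer (t=4): V(4,0)=10.0000, V(4,1)=10.0000, V(4,2)=10.0000, V(4,3)=10.0000, V(4,4)=0.0000
Node (3,0) S=15.5248: V=(p*·10.0000+(1−p*)·10.0000)/1.09=9.1743; Δ=(10.0000−10.0000)/(18.6297−10.2464)=0.0000; B=V−Δ·S=9.1743
Node (3,1) S=28.2269: V=(p*·10.0000+(1−p*)·10.0000)/1.09=9.1743; Δ=(10.0000−10.0000)/(33.8723−18.6297)=0.0000; B=V−Δ·S=9.1743
Node (3,2) S=51.3216: V=(p*·10.0000+(1−p*)·10.0000)/1.09=9.1743; Δ=(10.0000−10.0000)/(61.5859−33.8723)=0.0000; B=V−Δ·S=9.1743
Node (3,3) S=93.3120: V=(p*·0.0000+(1−p*)·10.0000)/1.09=1.8688; Δ=(0.0000−10.0000)/(111.9744−61.5859)=-0.1985; B=V−Δ·S=20.3874
Node (2,0) S=23.5224: V=(p*·9.1743+(1−p*)·9.1743)/1.09=8.4168; Δ=(9.1743−9.1743)/(28.2269−15.5248)=0.0000; B=V−Δ·S=8.4168
Node (2,1) S=42.7680: V=(p*·9.1743+(1−p*)·9.1743)/1.09=8.4168; Δ=(9.1743−9.1743)/(51.3216−28.2269)=0.0000; B=V−Δ·S=8.4168
Node (2,2) S=77.7600: V=(p*·1.8688+(1−p*)·9.1743)/1.09=3.0798; Δ=(1.8688−9.1743)/(93.3120−51.3216)=-0.1740; B=V−Δ·S=16.6085
Node (1,0) S=35.6400: V=(p*·8.4168+(1−p*)·8.4168)/1.09=7.7218; Δ=(8.4168−8.4168)/(42.7680−23.5224)=0.0000; B=V−Δ·S=7.7218
Node (1,1) S=64.8000: V=(p*·3.0798+(1−p*)·8.4168)/1.09=3.8229; Δ=(3.0798−8.4168)/(77.7600−42.7680)=-0.1525; B=V−Δ·S=13.7062
Node (0,0) S=54.0000: V=(p*·3.8229+(1−p*)·7.7218)/1.09=4.2359; Δ=(3.8229−7.7218)/(64.8000−35.6400)=-0.1337; B=V−Δ·S=11.4561
Self-financing check: at every node Δ·S+B equals the discounted successor values.

(0,0): Delta=-0.1337 Bond=11.4561
(1,0): Delta=0.0000 Bond=7.7218
(1,1): Delta=-0.1525 Bond=13.7062
(2,0): Delta=0.0000 Bond=8.4168
(2,1): Delta=0.0000 Bond=8.4168
(2,2): Delta=-0.1740 Bond=16.6085
(3,0): Delta=0.0000 Bond=9.1743
(3,1): Delta=0.0000 Bond=9.1743
(3,2): Delta=0.0000 Bond=9.1743
(3,3): Delta=-0.1985 Bond=20.3874
V0=4.2359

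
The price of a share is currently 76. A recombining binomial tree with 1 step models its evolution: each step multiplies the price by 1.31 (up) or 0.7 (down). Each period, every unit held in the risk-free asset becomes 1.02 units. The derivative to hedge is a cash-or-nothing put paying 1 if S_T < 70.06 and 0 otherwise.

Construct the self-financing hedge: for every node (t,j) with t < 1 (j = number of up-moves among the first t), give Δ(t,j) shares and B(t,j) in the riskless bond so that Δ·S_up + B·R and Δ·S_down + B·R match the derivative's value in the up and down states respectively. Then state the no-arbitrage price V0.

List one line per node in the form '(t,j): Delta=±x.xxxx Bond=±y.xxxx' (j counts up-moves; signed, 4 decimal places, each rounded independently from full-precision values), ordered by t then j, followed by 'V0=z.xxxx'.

No-arbitrage ⇒ martingale measure with p* = (R−d)/(u−d) = 0.5246.
Terminal payoffs: V(1,0)=1.0000, V(1,1)=0.0000
(0,0): S=76.0000. Δ = (V_up−V_dn)/(S_up−S_dn) = (0.0000−1.0000)/(99.5600−53.2000) = -0.0216. V = [p*·0.0000 + (1−p*)·1.0000]/1.02 = 0.4661. B = V − Δ·S = 2.1054.
Check: Δ(0,0)·S0 + B(0,0) = 0.4661 = V0.

(0,0): Delta=-0.0216 Bond=2.1054
V0=0.4661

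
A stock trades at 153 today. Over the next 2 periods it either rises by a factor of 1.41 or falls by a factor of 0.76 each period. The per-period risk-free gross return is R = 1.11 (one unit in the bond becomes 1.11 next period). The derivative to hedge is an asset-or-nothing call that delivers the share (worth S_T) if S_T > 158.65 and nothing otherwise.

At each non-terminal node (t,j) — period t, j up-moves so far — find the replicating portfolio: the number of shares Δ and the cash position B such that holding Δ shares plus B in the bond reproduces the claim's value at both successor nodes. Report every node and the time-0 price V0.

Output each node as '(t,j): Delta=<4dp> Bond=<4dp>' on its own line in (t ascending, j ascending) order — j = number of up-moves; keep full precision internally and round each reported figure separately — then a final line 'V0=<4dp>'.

No-arbitrage ⇒ martingale measure with p* = (R−d)/(u−d) = 0.5385.
Terminal payoffs: V(2,0)=0.0000, V(2,1)=163.9548, V(2,2)=304.1793
(1,0): S=116.2800. Δ = (V_up−V_dn)/(S_up−S_dn) = (163.9548−0.0000)/(163.9548−88.3728) = 2.1692. V = [p*·163.9548 + (1−p*)·0.0000]/1.11 = 79.5346. B = V − Δ·S = -172.7036.
(1,1): S=215.7300. Δ = (V_up−V_dn)/(S_up−S_dn) = (304.1793−163.9548)/(304.1793−163.9548) = 1.0000. V = [p*·304.1793 + (1−p*)·163.9548]/1.11 = 215.7300. B = V − Δ·S = 0.0000.
(0,0): S=153.0000. Δ = (V_up−V_dn)/(S_up−S_dn) = (215.7300−79.5346)/(215.7300−116.2800) = 1.3695. V = [p*·215.7300 + (1−p*)·79.5346]/1.11 = 137.7212. B = V − Δ·S = -71.8102.
The time-0 hedge costs 137.7212, which is the no-arbitrage price.

(0,0): Delta=1.3695 Bond=-71.8102
(1,0): Delta=2.1692 Bond=-172.7036
(1,1): Delta=1.0000 Bond=0.0000
V0=137.7212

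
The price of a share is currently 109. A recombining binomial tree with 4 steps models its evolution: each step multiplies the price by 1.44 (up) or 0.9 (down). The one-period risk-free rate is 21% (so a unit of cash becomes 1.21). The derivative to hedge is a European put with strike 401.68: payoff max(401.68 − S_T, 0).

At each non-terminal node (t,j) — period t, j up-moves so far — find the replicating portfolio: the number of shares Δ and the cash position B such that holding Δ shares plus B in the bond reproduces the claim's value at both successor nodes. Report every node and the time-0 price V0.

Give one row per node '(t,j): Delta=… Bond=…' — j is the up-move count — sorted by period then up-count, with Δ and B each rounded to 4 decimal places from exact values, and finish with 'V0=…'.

Under the risk-neutral measure, an up-move has probability p* = (R−d)/(u−d) = 0.5741 and values discount at R = 1.21.
Payoff layer (t=4): V(4,0)=330.1651, V(4,1)=287.2562, V(4,2)=218.6019, V(4,3)=108.7550, V(4,4)=0.0000
(3,0): S=79.4610. Δ = (V_up−V_dn)/(S_up−S_dn) = (287.2562−330.1651)/(114.4238−71.5149) = -1.0000. V = [p*·287.2562 + (1−p*)·330.1651]/1.21 = 252.5059. B = V − Δ·S = 331.9669.
(3,1): S=127.1376. Δ = (V_up−V_dn)/(S_up−S_dn) = (218.6019−287.2562)/(183.0781−114.4238) = -1.0000. V = [p*·218.6019 + (1−p*)·287.2562]/1.21 = 204.8293. B = V − Δ·S = 331.9669.
(3,2): S=203.4202. Δ = (V_up−V_dn)/(S_up−S_dn) = (108.7550−218.6019)/(292.9250−183.0781) = -1.0000. V = [p*·108.7550 + (1−p*)·218.6019]/1.21 = 128.5468. B = V − Δ·S = 331.9669.
(3,3): S=325.4723. Δ = (V_up−V_dn)/(S_up−S_dn) = (0.0000−108.7550)/(468.6800−292.9250) = -0.6188. V = [p*·0.0000 + (1−p*)·108.7550]/1.21 = 38.2823. B = V − Δ·S = 239.6804.
(2,0): S=88.2900. Δ = (V_up−V_dn)/(S_up−S_dn) = (204.8293−252.5059)/(127.1376−79.4610) = -1.0000. V = [p*·204.8293 + (1−p*)·252.5059]/1.21 = 186.0628. B = V − Δ·S = 274.3528.
(2,1): S=141.2640. Δ = (V_up−V_dn)/(S_up−S_dn) = (128.5468−204.8293)/(203.4202−127.1376) = -1.0000. V = [p*·128.5468 + (1−p*)·204.8293]/1.21 = 133.0888. B = V − Δ·S = 274.3528.
(2,2): S=226.0224. Δ = (V_up−V_dn)/(S_up−S_dn) = (38.2823−128.5468)/(325.4723−203.4202) = -0.7396. V = [p*·38.2823 + (1−p*)·128.5468]/1.21 = 63.4118. B = V − Δ·S = 230.5683.
(1,0): S=98.1000. Δ = (V_up−V_dn)/(S_up−S_dn) = (133.0888−186.0628)/(141.2640−88.2900) = -1.0000. V = [p*·133.0888 + (1−p*)·186.0628]/1.21 = 128.6379. B = V − Δ·S = 226.7379.
(1,1): S=156.9600. Δ = (V_up−V_dn)/(S_up−S_dn) = (63.4118−133.0888)/(226.0224−141.2640) = -0.8221. V = [p*·63.4118 + (1−p*)·133.0888]/1.21 = 76.9331. B = V − Δ·S = 205.9647.
(0,0): S=109.0000. Δ = (V_up−V_dn)/(S_up−S_dn) = (76.9331−128.6379)/(156.9600−98.1000) = -0.8784. V = [p*·76.9331 + (1−p*)·128.6379]/1.21 = 81.7814. B = V − Δ·S = 177.5310.
The time-0 hedge costs 81.7814, which is the no-arbitrage price.

(0,0): Delta=-0.8784 Bond=177.5310
(1,0): Delta=-1.0000 Bond=226.7379
(1,1): Delta=-0.8221 Bond=205.9647
(2,0): Delta=-1.0000 Bond=274.3528
(2,1): Delta=-1.0000 Bond=274.3528
(2,2): Delta=-0.7396 Bond=230.5683
(3,0): Delta=-1.0000 Bond=331.9669
(3,1): Delta=-1.0000 Bond=331.9669
(3,2): Delta=-1.0000 Bond=331.9669
(3,3): Delta=-0.6188 Bond=239.6804
V0=81.7814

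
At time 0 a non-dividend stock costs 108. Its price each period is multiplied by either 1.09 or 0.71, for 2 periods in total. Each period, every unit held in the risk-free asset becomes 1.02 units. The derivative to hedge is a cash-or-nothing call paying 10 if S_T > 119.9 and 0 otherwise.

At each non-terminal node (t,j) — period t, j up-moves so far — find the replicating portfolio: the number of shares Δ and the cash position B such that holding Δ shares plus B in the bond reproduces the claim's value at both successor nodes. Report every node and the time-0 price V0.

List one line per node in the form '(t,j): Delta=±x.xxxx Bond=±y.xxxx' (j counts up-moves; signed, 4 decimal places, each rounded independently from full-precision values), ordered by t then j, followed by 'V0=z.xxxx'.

Since d<R<u, set p* = (R−d)/(u−d) = 0.8158; price each node as the discounted p*-expectation of its children.
Terminal payoffs: V(2,0)=0.0000, V(2,1)=0.0000, V(2,2)=10.0000
  t=1,j=0: stock 76.6800 → up 83.5812 (V=0.0000), down 54.4428 (V=0.0000). Price 0.0000; hedge Δ=0.0000, bond B=0.0000.
  t=1,j=1: stock 117.7200 → up 128.3148 (V=10.0000), down 83.5812 (V=0.0000). Price 7.9979; hedge Δ=0.2235, bond B=-18.3179.
  t=0,j=0: stock 108.0000 → up 117.7200 (V=7.9979), down 76.6800 (V=0.0000). Price 6.3967; hedge Δ=0.1949, bond B=-14.6505.
Each (Δ,B) replicates both successor values, so the strategy is self-financing and V0 is arbitrage-free.

(0,0): Delta=0.1949 Bond=-14.6505
(1,0): Delta=0.0000 Bond=0.0000
(1,1): Delta=0.2235 Bond=-18.3179
V0=6.3967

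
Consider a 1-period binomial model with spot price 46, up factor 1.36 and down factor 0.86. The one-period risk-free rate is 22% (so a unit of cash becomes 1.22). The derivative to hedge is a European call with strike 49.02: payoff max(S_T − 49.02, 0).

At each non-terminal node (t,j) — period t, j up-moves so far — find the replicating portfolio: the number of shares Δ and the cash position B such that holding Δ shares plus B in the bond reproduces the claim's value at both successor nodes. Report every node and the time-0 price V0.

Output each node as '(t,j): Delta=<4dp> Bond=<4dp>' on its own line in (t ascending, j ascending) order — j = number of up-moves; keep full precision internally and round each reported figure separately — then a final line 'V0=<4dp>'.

(0,0): Delta=0.5887 Bond=-19.0892
V0=7.9908

The replicating-portfolio and risk-neutral prices coincide; use p* = (1.22−0.86)/(1.36−0.86) = 0.7200 for the latter.
At expiry t=1: V(1,0)=0.0000, V(1,1)=13.5400
(0,0): S=46.0000. Δ = (V_up−V_dn)/(S_up−S_dn) = (13.5400−0.0000)/(62.5600−39.5600) = 0.5887. V = [p*·13.5400 + (1−p*)·0.0000]/1.22 = 7.9908. B = V − Δ·S = -19.0892.
Self-financing check: at every node Δ·S+B equals the discounted successor values.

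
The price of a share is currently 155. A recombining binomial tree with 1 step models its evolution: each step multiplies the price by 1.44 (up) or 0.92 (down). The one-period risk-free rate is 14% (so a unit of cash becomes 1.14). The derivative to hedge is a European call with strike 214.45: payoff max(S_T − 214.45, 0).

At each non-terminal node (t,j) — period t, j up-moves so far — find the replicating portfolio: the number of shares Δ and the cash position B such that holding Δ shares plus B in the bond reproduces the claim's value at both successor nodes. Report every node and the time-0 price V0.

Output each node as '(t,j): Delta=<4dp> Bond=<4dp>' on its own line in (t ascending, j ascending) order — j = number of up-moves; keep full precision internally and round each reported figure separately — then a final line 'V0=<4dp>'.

Under the risk-neutral measure, an up-move has probability p* = (R−d)/(u−d) = 0.4231 and values discount at R = 1.14.
Terminal values V(1,·): V(1,0)=0.0000, V(1,1)=8.7500
  t=0,j=0: stock 155.0000 → up 223.2000 (V=8.7500), down 142.6000 (V=0.0000). Price 3.2473; hedge Δ=0.1086, bond B=-13.5796.
Self-financing check: at every node Δ·S+B equals the discounted successor values.

(0,0): Delta=0.1086 Bond=-13.5796
V0=3.2473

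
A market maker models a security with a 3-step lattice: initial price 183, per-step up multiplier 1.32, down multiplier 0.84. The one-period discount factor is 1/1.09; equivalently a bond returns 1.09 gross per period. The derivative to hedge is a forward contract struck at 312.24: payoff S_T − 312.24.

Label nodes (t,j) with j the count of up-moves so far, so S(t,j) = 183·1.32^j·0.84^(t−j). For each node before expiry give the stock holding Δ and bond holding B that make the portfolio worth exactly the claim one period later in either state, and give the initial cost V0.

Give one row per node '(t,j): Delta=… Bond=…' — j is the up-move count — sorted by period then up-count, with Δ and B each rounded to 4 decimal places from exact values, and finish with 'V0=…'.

No-arbitrage ⇒ martingale measure with p* = (R−d)/(u−d) = 0.5208.
Payoff layer (t=3): V(3,0)=-203.7752, V(3,1)=-141.7953, V(3,2)=-44.3983, V(3,3)=108.6541
Node (2,0) S=129.1248: V=(p*·-141.7953+(1−p*)·-203.7752)/1.09=-157.3339; Δ=(-141.7953−-203.7752)/(170.4447−108.4648)=1.0000; B=V−Δ·S=-286.4587
Node (2,1) S=202.9104: V=(p*·-44.3983+(1−p*)·-141.7953)/1.09=-83.5483; Δ=(-44.3983−-141.7953)/(267.8417−170.4447)=1.0000; B=V−Δ·S=-286.4587
Node (2,2) S=318.8592: V=(p*·108.6541+(1−p*)·-44.3983)/1.09=32.4005; Δ=(108.6541−-44.3983)/(420.8941−267.8417)=1.0000; B=V−Δ·S=-286.4587
Node (1,0) S=153.7200: V=(p*·-83.5483+(1−p*)·-157.3339)/1.09=-109.0862; Δ=(-83.5483−-157.3339)/(202.9104−129.1248)=1.0000; B=V−Δ·S=-262.8062
Node (1,1) S=241.5600: V=(p*·32.4005+(1−p*)·-83.5483)/1.09=-21.2462; Δ=(32.4005−-83.5483)/(318.8592−202.9104)=1.0000; B=V−Δ·S=-262.8062
Node (0,0) S=183.0000: V=(p*·-21.2462+(1−p*)·-109.0862)/1.09=-58.1066; Δ=(-21.2462−-109.0862)/(241.5600−153.7200)=1.0000; B=V−Δ·S=-241.1066
Self-financing check: at every node Δ·S+B equals the discounted successor values.

(0,0): Delta=1.0000 Bond=-241.1066
(1,0): Delta=1.0000 Bond=-262.8062
(1,1): Delta=1.0000 Bond=-262.8062
(2,0): Delta=1.0000 Bond=-286.4587
(2,1): Delta=1.0000 Bond=-286.4587
(2,2): Delta=1.0000 Bond=-286.4587
V0=-58.1066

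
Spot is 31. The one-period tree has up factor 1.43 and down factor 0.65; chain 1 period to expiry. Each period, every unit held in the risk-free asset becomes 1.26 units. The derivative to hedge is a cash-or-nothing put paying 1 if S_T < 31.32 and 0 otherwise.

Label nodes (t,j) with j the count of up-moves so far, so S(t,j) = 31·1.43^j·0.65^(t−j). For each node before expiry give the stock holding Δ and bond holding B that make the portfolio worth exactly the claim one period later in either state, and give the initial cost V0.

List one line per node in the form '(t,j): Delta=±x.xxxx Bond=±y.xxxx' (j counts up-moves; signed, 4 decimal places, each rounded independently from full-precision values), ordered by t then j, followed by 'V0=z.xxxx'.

(0,0): Delta=-0.0414 Bond=1.4550
V0=0.1730

No-arbitrage ⇒ martingale measure with p* = (R−d)/(u−d) = 0.7821.
Terminal values V(1,·): V(1,0)=1.0000, V(1,1)=0.0000
Node (0,0) S=31.0000: V=(p*·0.0000+(1−p*)·1.0000)/1.26=0.1730; Δ=(0.0000−1.0000)/(44.3300−20.1500)=-0.0414; B=V−Δ·S=1.4550
Self-financing check: at every node Δ·S+B equals the discounted successor values.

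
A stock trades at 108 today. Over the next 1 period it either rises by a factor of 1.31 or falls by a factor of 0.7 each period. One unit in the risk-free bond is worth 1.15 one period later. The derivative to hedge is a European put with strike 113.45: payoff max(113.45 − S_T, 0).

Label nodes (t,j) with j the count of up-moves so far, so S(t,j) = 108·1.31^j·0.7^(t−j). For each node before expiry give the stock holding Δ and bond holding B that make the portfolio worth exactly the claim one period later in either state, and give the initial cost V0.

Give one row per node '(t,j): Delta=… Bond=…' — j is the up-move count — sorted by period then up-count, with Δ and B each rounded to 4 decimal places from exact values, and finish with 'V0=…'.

(0,0): Delta=-0.5745 Bond=70.6821
V0=8.6329

Risk-neutral probability p* = (R−d)/(u−d) = (1.15−0.7)/(1.31−0.7) = 0.7377.
Terminal values V(1,·): V(1,0)=37.8500, V(1,1)=0.0000
Node (0,0) S=108.0000: V=(p*·0.0000+(1−p*)·37.8500)/1.15=8.6329; Δ=(0.0000−37.8500)/(141.4800−75.6000)=-0.5745; B=V−Δ·S=70.6821
Check: Δ(0,0)·S0 + B(0,0) = 8.6329 = V0.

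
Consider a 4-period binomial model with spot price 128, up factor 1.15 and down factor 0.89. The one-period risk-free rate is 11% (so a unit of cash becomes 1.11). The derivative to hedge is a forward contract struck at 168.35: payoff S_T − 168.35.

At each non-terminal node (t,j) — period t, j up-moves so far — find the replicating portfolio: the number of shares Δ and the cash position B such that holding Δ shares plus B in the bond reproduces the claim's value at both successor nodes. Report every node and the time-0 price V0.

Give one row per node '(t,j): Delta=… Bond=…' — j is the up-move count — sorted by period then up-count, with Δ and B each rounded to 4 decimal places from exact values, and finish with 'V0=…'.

No-arbitrage ⇒ martingale measure with p* = (R−d)/(u−d) = 0.8462.
Payoff layer (t=4): V(4,0)=-88.0399, V(4,1)=-64.5786, V(4,2)=-34.2633, V(4,3)=4.9081, V(4,4)=55.5228
Node (3,0) S=90.2360: V=(p*·-64.5786+(1−p*)·-88.0399)/1.11=-61.4306; Δ=(-64.5786−-88.0399)/(103.7714−80.3101)=1.0000; B=V−Δ·S=-151.6667
Node (3,1) S=116.5971: V=(p*·-34.2633+(1−p*)·-64.5786)/1.11=-35.0695; Δ=(-34.2633−-64.5786)/(134.0867−103.7714)=1.0000; B=V−Δ·S=-151.6667
Node (3,2) S=150.6592: V=(p*·4.9081+(1−p*)·-34.2633)/1.11=-1.0075; Δ=(4.9081−-34.2633)/(173.2581−134.0867)=1.0000; B=V−Δ·S=-151.6667
Node (3,3) S=194.6720: V=(p*·55.5228+(1−p*)·4.9081)/1.11=43.0053; Δ=(55.5228−4.9081)/(223.8728−173.2581)=1.0000; B=V−Δ·S=-151.6667
Node (2,0) S=101.3888: V=(p*·-35.0695+(1−p*)·-61.4306)/1.11=-35.2478; Δ=(-35.0695−-61.4306)/(116.5971−90.2360)=1.0000; B=V−Δ·S=-136.6366
Node (2,1) S=131.0080: V=(p*·-1.0075+(1−p*)·-35.0695)/1.11=-5.6286; Δ=(-1.0075−-35.0695)/(150.6592−116.5971)=1.0000; B=V−Δ·S=-136.6366
Node (2,2) S=169.2800: V=(p*·43.0053+(1−p*)·-1.0075)/1.11=32.6434; Δ=(43.0053−-1.0075)/(194.6720−150.6592)=1.0000; B=V−Δ·S=-136.6366
Node (1,0) S=113.9200: V=(p*·-5.6286+(1−p*)·-35.2478)/1.11=-9.1761; Δ=(-5.6286−-35.2478)/(131.0080−101.3888)=1.0000; B=V−Δ·S=-123.0961
Node (1,1) S=147.2000: V=(p*·32.6434+(1−p*)·-5.6286)/1.11=24.1039; Δ=(32.6434−-5.6286)/(169.2800−131.0080)=1.0000; B=V−Δ·S=-123.0961
Node (0,0) S=128.0000: V=(p*·24.1039+(1−p*)·-9.1761)/1.11=17.1026; Δ=(24.1039−-9.1761)/(147.2000−113.9200)=1.0000; B=V−Δ·S=-110.8974
The time-0 hedge costs 17.1026, which is the no-arbitrage price.

(0,0): Delta=1.0000 Bond=-110.8974
(1,0): Delta=1.0000 Bond=-123.0961
(1,1): Delta=1.0000 Bond=-123.0961
(2,0): Delta=1.0000 Bond=-136.6366
(2,1): Delta=1.0000 Bond=-136.6366
(2,2): Delta=1.0000 Bond=-136.6366
(3,0): Delta=1.0000 Bond=-151.6667
(3,1): Delta=1.0000 Bond=-151.6667
(3,2): Delta=1.0000 Bond=-151.6667
(3,3): Delta=1.0000 Bond=-151.6667
V0=17.1026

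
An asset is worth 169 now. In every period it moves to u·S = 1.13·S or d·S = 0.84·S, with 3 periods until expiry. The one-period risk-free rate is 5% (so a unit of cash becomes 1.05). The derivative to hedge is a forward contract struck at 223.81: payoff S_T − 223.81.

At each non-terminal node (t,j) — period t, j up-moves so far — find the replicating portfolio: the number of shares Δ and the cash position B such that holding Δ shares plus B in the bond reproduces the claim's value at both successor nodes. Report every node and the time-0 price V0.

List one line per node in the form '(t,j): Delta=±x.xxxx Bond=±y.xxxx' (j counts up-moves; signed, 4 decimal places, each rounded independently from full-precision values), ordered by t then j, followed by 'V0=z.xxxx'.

(0,0): Delta=1.0000 Bond=-193.3355
(1,0): Delta=1.0000 Bond=-203.0023
(1,1): Delta=1.0000 Bond=-203.0023
(2,0): Delta=1.0000 Bond=-213.1524
(2,1): Delta=1.0000 Bond=-213.1524
(2,2): Delta=1.0000 Bond=-213.1524
V0=-24.3355

Under the risk-neutral measure, an up-move has probability p* = (R−d)/(u−d) = 0.7241 and values discount at R = 1.05.
Terminal payoffs: V(3,0)=-123.6430, V(3,1)=-89.0616, V(3,2)=-42.5413, V(3,3)=20.0396
Node (2,0) S=119.2464: V=(p*·-89.0616+(1−p*)·-123.6430)/1.05=-93.9060; Δ=(-89.0616−-123.6430)/(134.7484−100.1670)=1.0000; B=V−Δ·S=-213.1524
Node (2,1) S=160.4148: V=(p*·-42.5413+(1−p*)·-89.0616)/1.05=-52.7376; Δ=(-42.5413−-89.0616)/(181.2687−134.7484)=1.0000; B=V−Δ·S=-213.1524
Node (2,2) S=215.7961: V=(p*·20.0396+(1−p*)·-42.5413)/1.05=2.6437; Δ=(20.0396−-42.5413)/(243.8496−181.2687)=1.0000; B=V−Δ·S=-213.1524
Node (1,0) S=141.9600: V=(p*·-52.7376+(1−p*)·-93.9060)/1.05=-61.0423; Δ=(-52.7376−-93.9060)/(160.4148−119.2464)=1.0000; B=V−Δ·S=-203.0023
Node (1,1) S=190.9700: V=(p*·2.6437+(1−p*)·-52.7376)/1.05=-12.0323; Δ=(2.6437−-52.7376)/(215.7961−160.4148)=1.0000; B=V−Δ·S=-203.0023
Node (0,0) S=169.0000: V=(p*·-12.0323+(1−p*)·-61.0423)/1.05=-24.3355; Δ=(-12.0323−-61.0423)/(190.9700−141.9600)=1.0000; B=V−Δ·S=-193.3355
Each (Δ,B) replicates both successor values, so the strategy is self-financing and V0 is arbitrage-free.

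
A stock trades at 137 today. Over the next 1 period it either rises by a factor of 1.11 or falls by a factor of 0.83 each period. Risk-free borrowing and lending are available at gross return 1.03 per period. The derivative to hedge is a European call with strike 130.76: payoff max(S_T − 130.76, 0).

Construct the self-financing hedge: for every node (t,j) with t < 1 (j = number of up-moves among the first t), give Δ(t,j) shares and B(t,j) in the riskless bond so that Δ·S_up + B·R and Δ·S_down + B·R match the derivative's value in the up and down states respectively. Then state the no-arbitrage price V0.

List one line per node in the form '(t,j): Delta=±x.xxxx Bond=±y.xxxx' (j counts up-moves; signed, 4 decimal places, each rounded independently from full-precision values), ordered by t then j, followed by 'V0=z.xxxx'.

Risk-neutral probability p* = (R−d)/(u−d) = (1.03−0.83)/(1.11−0.83) = 0.7143.
Terminal values V(1,·): V(1,0)=0.0000, V(1,1)=21.3100
Node (0,0) S=137.0000: V=(p*·21.3100+(1−p*)·0.0000)/1.03=14.7781; Δ=(21.3100−0.0000)/(152.0700−113.7100)=0.5555; B=V−Δ·S=-61.3291
Each (Δ,B) replicates both successor values, so the strategy is self-financing and V0 is arbitrage-free.

(0,0): Delta=0.5555 Bond=-61.3291
V0=14.7781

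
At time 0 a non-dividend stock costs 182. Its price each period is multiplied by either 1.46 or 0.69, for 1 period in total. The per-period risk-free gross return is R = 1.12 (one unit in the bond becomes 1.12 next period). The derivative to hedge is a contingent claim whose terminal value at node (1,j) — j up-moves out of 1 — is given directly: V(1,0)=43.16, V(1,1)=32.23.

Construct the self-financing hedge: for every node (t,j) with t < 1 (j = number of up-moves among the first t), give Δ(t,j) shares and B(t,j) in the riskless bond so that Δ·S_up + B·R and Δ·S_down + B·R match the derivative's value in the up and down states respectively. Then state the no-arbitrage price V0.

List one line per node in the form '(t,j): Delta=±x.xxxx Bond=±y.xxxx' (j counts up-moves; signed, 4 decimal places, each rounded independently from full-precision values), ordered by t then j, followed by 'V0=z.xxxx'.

No-arbitrage ⇒ martingale measure with p* = (R−d)/(u−d) = 0.5584.
Terminal payoffs: V(1,0)=43.1600, V(1,1)=32.2300
  t=0,j=0: stock 182.0000 → up 265.7200 (V=32.2300), down 125.5800 (V=43.1600). Price 33.0859; hedge Δ=-0.0780, bond B=47.2807.
Each (Δ,B) replicates both successor values, so the strategy is self-financing and V0 is arbitrage-free.

(0,0): Delta=-0.0780 Bond=47.2807
V0=33.0859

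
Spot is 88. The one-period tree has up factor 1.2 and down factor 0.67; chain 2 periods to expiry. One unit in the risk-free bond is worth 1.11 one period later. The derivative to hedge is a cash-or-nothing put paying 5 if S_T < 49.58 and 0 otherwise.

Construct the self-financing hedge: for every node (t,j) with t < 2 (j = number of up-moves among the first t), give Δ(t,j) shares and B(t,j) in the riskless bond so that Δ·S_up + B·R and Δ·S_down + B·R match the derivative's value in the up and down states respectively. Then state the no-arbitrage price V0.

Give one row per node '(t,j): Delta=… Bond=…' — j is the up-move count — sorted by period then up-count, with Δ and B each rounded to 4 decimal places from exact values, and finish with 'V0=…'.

Under the risk-neutral measure, an up-move has probability p* = (R−d)/(u−d) = 0.8302 and values discount at R = 1.11.
Terminal values V(2,·): V(2,0)=5.0000, V(2,1)=0.0000, V(2,2)=0.0000
(1,0): S=58.9600. Δ = (V_up−V_dn)/(S_up−S_dn) = (0.0000−5.0000)/(70.7520−39.5032) = -0.1600. V = [p*·0.0000 + (1−p*)·5.0000]/1.11 = 0.7649. B = V − Δ·S = 10.1989.
(1,1): S=105.6000. Δ = (V_up−V_dn)/(S_up−S_dn) = (0.0000−0.0000)/(126.7200−70.7520) = 0.0000. V = [p*·0.0000 + (1−p*)·0.0000]/1.11 = 0.0000. B = V − Δ·S = 0.0000.
(0,0): S=88.0000. Δ = (V_up−V_dn)/(S_up−S_dn) = (0.0000−0.7649)/(105.6000−58.9600) = -0.0164. V = [p*·0.0000 + (1−p*)·0.7649]/1.11 = 0.1170. B = V − Δ·S = 1.5603.
Check: Δ(0,0)·S0 + B(0,0) = 0.1170 = V0.

(0,0): Delta=-0.0164 Bond=1.5603
(1,0): Delta=-0.1600 Bond=10.1989
(1,1): Delta=0.0000 Bond=0.0000
V0=0.1170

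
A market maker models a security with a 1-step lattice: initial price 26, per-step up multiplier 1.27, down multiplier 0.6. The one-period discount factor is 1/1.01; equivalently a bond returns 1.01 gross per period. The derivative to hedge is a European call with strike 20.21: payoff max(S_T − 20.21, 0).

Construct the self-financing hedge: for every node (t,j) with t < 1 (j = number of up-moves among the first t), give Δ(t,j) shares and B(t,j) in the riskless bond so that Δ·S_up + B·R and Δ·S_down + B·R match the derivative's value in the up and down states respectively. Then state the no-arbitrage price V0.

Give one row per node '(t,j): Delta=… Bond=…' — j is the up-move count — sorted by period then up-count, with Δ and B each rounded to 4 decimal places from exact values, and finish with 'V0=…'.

No-arbitrage ⇒ martingale measure with p* = (R−d)/(u−d) = 0.6119.
Payoff layer (t=1): V(1,0)=0.0000, V(1,1)=12.8100
Node (0,0) S=26.0000: V=(p*·12.8100+(1−p*)·0.0000)/1.01=7.7613; Δ=(12.8100−0.0000)/(33.0200−15.6000)=0.7354; B=V−Δ·S=-11.3581
Check: Δ(0,0)·S0 + B(0,0) = 7.7613 = V0.

(0,0): Delta=0.7354 Bond=-11.3581
V0=7.7613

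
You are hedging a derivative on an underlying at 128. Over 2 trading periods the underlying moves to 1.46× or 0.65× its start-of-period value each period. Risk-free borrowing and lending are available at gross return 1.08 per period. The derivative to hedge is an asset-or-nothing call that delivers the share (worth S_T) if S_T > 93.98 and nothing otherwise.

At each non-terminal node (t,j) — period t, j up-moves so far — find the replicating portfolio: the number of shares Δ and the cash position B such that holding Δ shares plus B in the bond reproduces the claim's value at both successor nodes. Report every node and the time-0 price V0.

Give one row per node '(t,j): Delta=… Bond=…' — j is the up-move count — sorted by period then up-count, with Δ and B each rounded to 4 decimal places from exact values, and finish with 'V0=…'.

(0,0): Delta=1.2266 Bond=-39.2063
(1,0): Delta=1.8025 Bond=-90.2570
(1,1): Delta=1.0000 Bond=0.0000
V0=117.7956

The replicating-portfolio and risk-neutral prices coincide; use p* = (1.08−0.65)/(1.46−0.65) = 0.5309 for the latter.
Terminal payoffs: V(2,0)=0.0000, V(2,1)=121.4720, V(2,2)=272.8448
  t=1,j=0: stock 83.2000 → up 121.4720 (V=121.4720), down 54.0800 (V=0.0000). Price 59.7085; hedge Δ=1.8025, bond B=-90.2570.
  t=1,j=1: stock 186.8800 → up 272.8448 (V=272.8448), down 121.4720 (V=121.4720). Price 186.8800; hedge Δ=1.0000, bond B=0.0000.
  t=0,j=0: stock 128.0000 → up 186.8800 (V=186.8800), down 83.2000 (V=59.7085). Price 117.7956; hedge Δ=1.2266, bond B=-39.2063.
Each (Δ,B) replicates both successor values, so the strategy is self-financing and V0 is arbitrage-free.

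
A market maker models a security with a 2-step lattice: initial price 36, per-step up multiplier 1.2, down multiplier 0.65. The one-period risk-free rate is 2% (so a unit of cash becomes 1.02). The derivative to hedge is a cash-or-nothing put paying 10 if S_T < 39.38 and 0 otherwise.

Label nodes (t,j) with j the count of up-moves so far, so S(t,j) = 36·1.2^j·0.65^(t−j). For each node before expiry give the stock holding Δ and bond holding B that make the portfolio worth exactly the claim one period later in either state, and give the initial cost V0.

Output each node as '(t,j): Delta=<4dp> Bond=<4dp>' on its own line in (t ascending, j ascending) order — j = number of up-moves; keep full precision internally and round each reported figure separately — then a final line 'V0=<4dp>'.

(0,0): Delta=-0.3331 Bond=17.2534
(1,0): Delta=0.0000 Bond=9.8039
(1,1): Delta=-0.4209 Bond=21.3904
V0=5.2618

The replicating-portfolio and risk-neutral prices coincide; use p* = (1.02−0.65)/(1.2−0.65) = 0.6727 for the latter.
Terminal values V(2,·): V(2,0)=10.0000, V(2,1)=10.0000, V(2,2)=0.0000
  t=1,j=0: stock 23.4000 → up 28.0800 (V=10.0000), down 15.2100 (V=10.0000). Price 9.8039; hedge Δ=0.0000, bond B=9.8039.
  t=1,j=1: stock 43.2000 → up 51.8400 (V=0.0000), down 28.0800 (V=10.0000). Price 3.2086; hedge Δ=-0.4209, bond B=21.3904.
  t=0,j=0: stock 36.0000 → up 43.2000 (V=3.2086), down 23.4000 (V=9.8039). Price 5.2618; hedge Δ=-0.3331, bond B=17.2534.
Root portfolio cost Δ·36+B reproduces V0=5.2618.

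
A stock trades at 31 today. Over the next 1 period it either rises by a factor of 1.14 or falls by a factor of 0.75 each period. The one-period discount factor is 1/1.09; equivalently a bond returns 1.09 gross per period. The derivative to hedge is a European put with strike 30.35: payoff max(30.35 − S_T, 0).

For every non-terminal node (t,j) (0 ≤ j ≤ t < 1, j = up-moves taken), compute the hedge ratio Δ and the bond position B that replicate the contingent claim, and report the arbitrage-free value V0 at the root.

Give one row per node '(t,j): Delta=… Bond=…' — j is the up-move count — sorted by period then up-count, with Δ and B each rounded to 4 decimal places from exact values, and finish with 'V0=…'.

(0,0): Delta=-0.5873 Bond=19.0402
V0=0.8351

The replicating-portfolio and risk-neutral prices coincide; use p* = (1.09−0.75)/(1.14−0.75) = 0.8718 for the latter.
At expiry t=1: V(1,0)=7.1000, V(1,1)=0.0000
(0,0): S=31.0000. Δ = (V_up−V_dn)/(S_up−S_dn) = (0.0000−7.1000)/(35.3400−23.2500) = -0.5873. V = [p*·0.0000 + (1−p*)·7.1000]/1.09 = 0.8351. B = V − Δ·S = 19.0402.
Check: Δ(0,0)·S0 + B(0,0) = 0.8351 = V0.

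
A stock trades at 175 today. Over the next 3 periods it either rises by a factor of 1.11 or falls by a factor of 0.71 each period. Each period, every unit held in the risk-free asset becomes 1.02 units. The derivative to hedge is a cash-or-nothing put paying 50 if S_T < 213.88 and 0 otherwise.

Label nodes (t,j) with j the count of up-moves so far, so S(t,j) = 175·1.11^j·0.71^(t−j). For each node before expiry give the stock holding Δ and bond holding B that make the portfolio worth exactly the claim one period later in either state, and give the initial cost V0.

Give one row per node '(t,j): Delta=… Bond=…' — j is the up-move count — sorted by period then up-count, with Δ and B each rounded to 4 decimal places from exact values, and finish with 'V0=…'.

(0,0): Delta=-0.4124 Bond=97.3471
(1,0): Delta=0.0000 Bond=48.0584
(1,1): Delta=-0.4889 Bond=114.1688
(2,0): Delta=0.0000 Bond=49.0196
(2,1): Delta=0.0000 Bond=49.0196
(2,2): Delta=-0.5797 Bond=136.0294
V0=25.1843

No-arbitrage ⇒ martingale measure with p* = (R−d)/(u−d) = 0.7750.
At expiry t=3: V(3,0)=50.0000, V(3,1)=50.0000, V(3,2)=50.0000, V(3,3)=0.0000
(2,0): S=88.2175. Δ = (V_up−V_dn)/(S_up−S_dn) = (50.0000−50.0000)/(97.9214−62.6344) = 0.0000. V = [p*·50.0000 + (1−p*)·50.0000]/1.02 = 49.0196. B = V − Δ·S = 49.0196.
(2,1): S=137.9175. Δ = (V_up−V_dn)/(S_up−S_dn) = (50.0000−50.0000)/(153.0884−97.9214) = 0.0000. V = [p*·50.0000 + (1−p*)·50.0000]/1.02 = 49.0196. B = V − Δ·S = 49.0196.
(2,2): S=215.6175. Δ = (V_up−V_dn)/(S_up−S_dn) = (0.0000−50.0000)/(239.3354−153.0884) = -0.5797. V = [p*·0.0000 + (1−p*)·50.0000]/1.02 = 11.0294. B = V − Δ·S = 136.0294.
(1,0): S=124.2500. Δ = (V_up−V_dn)/(S_up−S_dn) = (49.0196−49.0196)/(137.9175−88.2175) = 0.0000. V = [p*·49.0196 + (1−p*)·49.0196]/1.02 = 48.0584. B = V − Δ·S = 48.0584.
(1,1): S=194.2500. Δ = (V_up−V_dn)/(S_up−S_dn) = (11.0294−49.0196)/(215.6175−137.9175) = -0.4889. V = [p*·11.0294 + (1−p*)·49.0196]/1.02 = 19.1933. B = V − Δ·S = 114.1688.
(0,0): S=175.0000. Δ = (V_up−V_dn)/(S_up−S_dn) = (19.1933−48.0584)/(194.2500−124.2500) = -0.4124. V = [p*·19.1933 + (1−p*)·48.0584]/1.02 = 25.1843. B = V − Δ·S = 97.3471.
Root portfolio cost Δ·175+B reproduces V0=25.1843.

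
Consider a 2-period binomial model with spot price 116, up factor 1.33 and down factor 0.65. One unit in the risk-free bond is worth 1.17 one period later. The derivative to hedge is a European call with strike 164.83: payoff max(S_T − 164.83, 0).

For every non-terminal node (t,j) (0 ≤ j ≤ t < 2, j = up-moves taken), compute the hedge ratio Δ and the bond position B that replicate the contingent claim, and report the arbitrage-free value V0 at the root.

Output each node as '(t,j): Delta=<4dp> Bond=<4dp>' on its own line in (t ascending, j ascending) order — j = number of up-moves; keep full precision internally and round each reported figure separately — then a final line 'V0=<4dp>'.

No-arbitrage ⇒ martingale measure with p* = (R−d)/(u−d) = 0.7647.
Terminal values V(2,·): V(2,0)=0.0000, V(2,1)=0.0000, V(2,2)=40.3624
Node (1,0) S=75.4000: V=(p*·0.0000+(1−p*)·0.0000)/1.17=0.0000; Δ=(0.0000−0.0000)/(100.2820−49.0100)=0.0000; B=V−Δ·S=0.0000
Node (1,1) S=154.2800: V=(p*·40.3624+(1−p*)·0.0000)/1.17=26.3807; Δ=(40.3624−0.0000)/(205.1924−100.2820)=0.3847; B=V−Δ·S=-32.9758
Node (0,0) S=116.0000: V=(p*·26.3807+(1−p*)·0.0000)/1.17=17.2423; Δ=(26.3807−0.0000)/(154.2800−75.4000)=0.3344; B=V−Δ·S=-21.5528
Check: Δ(0,0)·S0 + B(0,0) = 17.2423 = V0.

(0,0): Delta=0.3344 Bond=-21.5528
(1,0): Delta=0.0000 Bond=0.0000
(1,1): Delta=0.3847 Bond=-32.9758
V0=17.2423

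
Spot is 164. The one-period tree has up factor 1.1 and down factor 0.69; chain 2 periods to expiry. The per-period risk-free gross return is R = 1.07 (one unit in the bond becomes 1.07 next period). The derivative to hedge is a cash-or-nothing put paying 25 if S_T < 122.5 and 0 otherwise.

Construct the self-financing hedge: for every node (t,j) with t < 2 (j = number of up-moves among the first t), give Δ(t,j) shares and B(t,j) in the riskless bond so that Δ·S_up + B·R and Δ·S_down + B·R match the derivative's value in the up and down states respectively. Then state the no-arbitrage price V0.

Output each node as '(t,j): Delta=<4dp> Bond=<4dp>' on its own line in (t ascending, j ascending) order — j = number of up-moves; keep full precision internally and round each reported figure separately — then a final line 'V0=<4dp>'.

(0,0): Delta=-0.0254 Bond=4.2867
(1,0): Delta=-0.5388 Bond=62.6852
(1,1): Delta=0.0000 Bond=0.0000
V0=0.1169

No-arbitrage ⇒ martingale measure with p* = (R−d)/(u−d) = 0.9268.
Terminal payoffs: V(2,0)=25.0000, V(2,1)=0.0000, V(2,2)=0.0000
Node (1,0) S=113.1600: V=(p*·0.0000+(1−p*)·25.0000)/1.07=1.7096; Δ=(0.0000−25.0000)/(124.4760−78.0804)=-0.5388; B=V−Δ·S=62.6852
Node (1,1) S=180.4000: V=(p*·0.0000+(1−p*)·0.0000)/1.07=0.0000; Δ=(0.0000−0.0000)/(198.4400−124.4760)=0.0000; B=V−Δ·S=0.0000
Node (0,0) S=164.0000: V=(p*·0.0000+(1−p*)·1.7096)/1.07=0.1169; Δ=(0.0000−1.7096)/(180.4000−113.1600)=-0.0254; B=V−Δ·S=4.2867
The time-0 hedge costs 0.1169, which is the no-arbitrage price.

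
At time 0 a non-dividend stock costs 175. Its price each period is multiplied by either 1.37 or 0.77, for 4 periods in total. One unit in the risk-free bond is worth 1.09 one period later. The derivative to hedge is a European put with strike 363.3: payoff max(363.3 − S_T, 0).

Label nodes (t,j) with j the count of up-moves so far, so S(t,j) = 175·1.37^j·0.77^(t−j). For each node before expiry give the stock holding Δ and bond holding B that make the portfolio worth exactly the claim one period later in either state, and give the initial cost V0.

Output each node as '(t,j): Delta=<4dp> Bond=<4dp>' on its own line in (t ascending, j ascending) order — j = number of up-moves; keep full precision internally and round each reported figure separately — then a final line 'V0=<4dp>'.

(0,0): Delta=-0.7175 Bond=222.4518
(1,0): Delta=-1.0000 Bond=280.5343
(1,1): Delta=-0.5786 Bond=209.1685
(2,0): Delta=-1.0000 Bond=305.7823
(2,1): Delta=-1.0000 Bond=305.7823
(2,2): Delta=-0.3714 Bond=159.9285
(3,0): Delta=-1.0000 Bond=333.3028
(3,1): Delta=-1.0000 Bond=333.3028
(3,2): Delta=-1.0000 Bond=333.3028
(3,3): Delta=-0.0623 Bond=35.2140
V0=96.8827

Since d<R<u, set p* = (R−d)/(u−d) = 0.5333; price each node as the discounted p*-expectation of its children.
Terminal payoffs: V(4,0)=301.7822, V(4,1)=253.8462, V(4,2)=168.5575, V(4,3)=16.8102, V(4,4)=0.0000
(3,0): S=79.8933. Δ = (V_up−V_dn)/(S_up−S_dn) = (253.8462−301.7822)/(109.4538−61.5178) = -1.0000. V = [p*·253.8462 + (1−p*)·301.7822]/1.09 = 253.4095. B = V − Δ·S = 333.3028.
(3,1): S=142.1478. Δ = (V_up−V_dn)/(S_up−S_dn) = (168.5575−253.8462)/(194.7425−109.4538) = -1.0000. V = [p*·168.5575 + (1−p*)·253.8462]/1.09 = 191.1550. B = V − Δ·S = 333.3028.
(3,2): S=252.9123. Δ = (V_up−V_dn)/(S_up−S_dn) = (16.8102−168.5575)/(346.4898−194.7425) = -1.0000. V = [p*·16.8102 + (1−p*)·168.5575]/1.09 = 80.3905. B = V − Δ·S = 333.3028.
(3,3): S=449.9868. Δ = (V_up−V_dn)/(S_up−S_dn) = (0.0000−16.8102)/(616.4819−346.4898) = -0.0623. V = [p*·0.0000 + (1−p*)·16.8102]/1.09 = 7.1970. B = V − Δ·S = 35.2140.
(2,0): S=103.7575. Δ = (V_up−V_dn)/(S_up−S_dn) = (191.1550−253.4095)/(142.1478−79.8933) = -1.0000. V = [p*·191.1550 + (1−p*)·253.4095]/1.09 = 202.0248. B = V − Δ·S = 305.7823.
(2,1): S=184.6075. Δ = (V_up−V_dn)/(S_up−S_dn) = (80.3905−191.1550)/(252.9123−142.1478) = -1.0000. V = [p*·80.3905 + (1−p*)·191.1550]/1.09 = 121.1748. B = V − Δ·S = 305.7823.
(2,2): S=328.4575. Δ = (V_up−V_dn)/(S_up−S_dn) = (7.1970−80.3905)/(449.9868−252.9123) = -0.3714. V = [p*·7.1970 + (1−p*)·80.3905]/1.09 = 37.9394. B = V − Δ·S = 159.9285.
(1,0): S=134.7500. Δ = (V_up−V_dn)/(S_up−S_dn) = (121.1748−202.0248)/(184.6075−103.7575) = -1.0000. V = [p*·121.1748 + (1−p*)·202.0248]/1.09 = 145.7843. B = V − Δ·S = 280.5343.
(1,1): S=239.7500. Δ = (V_up−V_dn)/(S_up−S_dn) = (37.9394−121.1748)/(328.4575−184.6075) = -0.5786. V = [p*·37.9394 + (1−p*)·121.1748]/1.09 = 70.4428. B = V − Δ·S = 209.1685.
(0,0): S=175.0000. Δ = (V_up−V_dn)/(S_up−S_dn) = (70.4428−145.7843)/(239.7500−134.7500) = -0.7175. V = [p*·70.4428 + (1−p*)·145.7843]/1.09 = 96.8827. B = V − Δ·S = 222.4518.
Each (Δ,B) replicates both successor values, so the strategy is self-financing and V0 is arbitrage-free.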